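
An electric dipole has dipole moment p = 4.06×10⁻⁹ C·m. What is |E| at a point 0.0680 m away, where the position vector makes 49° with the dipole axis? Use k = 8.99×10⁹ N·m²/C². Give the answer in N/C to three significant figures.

E ≈ 1.76×10⁵ N/C

At angle θ the dipole field magnitude is E = (kp/r³)·√(1 + 3cos²θ).
kp/r³ = (8.99×10⁹)(4.06×10⁻⁹) / (0.0680)³ = 1.161×10⁵ N/C.
√(1 + 3cos²49°) = √(1 + 3·0.4304) = √2.2912 ≈ 1.5137.
E ≈ 1.161×10⁵ × 1.514 = 1.757×10⁵ N/C.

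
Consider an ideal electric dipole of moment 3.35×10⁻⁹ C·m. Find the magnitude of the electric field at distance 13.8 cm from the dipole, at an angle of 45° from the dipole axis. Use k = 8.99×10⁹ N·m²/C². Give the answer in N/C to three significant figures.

At angle θ the dipole field magnitude is E = (kp/r³)·√(1 + 3cos²θ).
kp/r³ = (8.99×10⁹)(3.35×10⁻⁹) / (0.138)³ = 1.146×10⁴ N/C.
√(1 + 3cos²45°) = √(1 + 3·0.5000) = √2.5000 ≈ 1.5811.
E ≈ 1.146×10⁴ × 1.581 = 1.812×10⁴ N/C.

E ≈ 1.81×10⁴ N/C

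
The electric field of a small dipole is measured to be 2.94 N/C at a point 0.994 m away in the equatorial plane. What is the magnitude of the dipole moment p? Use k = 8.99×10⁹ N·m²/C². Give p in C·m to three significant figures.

p ≈ 3.21×10⁻¹⁰ C·m

In the equatorial plane E = kp/r³, so p = Er³/(k).
p = (2.94)·(0.994)³ / (8.99×10⁹) = 3.212×10⁻¹⁰ C·m.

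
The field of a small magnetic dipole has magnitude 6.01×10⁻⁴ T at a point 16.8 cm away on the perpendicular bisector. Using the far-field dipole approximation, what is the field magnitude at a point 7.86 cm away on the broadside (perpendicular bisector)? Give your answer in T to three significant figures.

B ≈ 0.00587 T

Dipole fields scale as 1/r³ in the far field; the geometry is the same at both points.
B₂ = B₁ · (r₁/r₂)³ = 6.01×10⁻⁴ · (16.8/7.86)³.
(r₁/r₂)³ = (2.137)³ = 9.765.
B₂ ≈ 0.005869 T.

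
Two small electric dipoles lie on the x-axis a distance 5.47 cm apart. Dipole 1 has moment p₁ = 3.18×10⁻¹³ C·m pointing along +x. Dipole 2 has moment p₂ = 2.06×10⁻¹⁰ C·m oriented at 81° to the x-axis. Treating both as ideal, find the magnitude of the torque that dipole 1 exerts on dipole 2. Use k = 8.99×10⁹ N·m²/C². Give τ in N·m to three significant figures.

The second dipole sits on the axis of the first, so the field there is axial: E₁ = 2kp₁/r³ along +x.
E₁ = 2(8.99×10⁹)(3.18×10⁻¹³)/(0.0547)³ = 34.93 N/C.
Torque on the second dipole: τ = p₂ E₁ sinθ.
τ = (2.06×10⁻¹⁰)(34.93)·sin81° = 7.108×10⁻⁹ N·m.

τ ≈ 7.11×10⁻⁹ N·m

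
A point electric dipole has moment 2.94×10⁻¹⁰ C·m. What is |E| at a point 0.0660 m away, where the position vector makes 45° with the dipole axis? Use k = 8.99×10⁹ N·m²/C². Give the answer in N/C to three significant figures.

At angle θ the dipole field magnitude is E = (kp/r³)·√(1 + 3cos²θ).
kp/r³ = (8.99×10⁹)(2.94×10⁻¹⁰) / (0.0660)³ = 9193 N/C.
√(1 + 3cos²45°) = √(1 + 3·0.5000) = √2.5000 ≈ 1.5811.
E ≈ 9193 × 1.581 = 1.454×10⁴ N/C.

E ≈ 1.45×10⁴ N/C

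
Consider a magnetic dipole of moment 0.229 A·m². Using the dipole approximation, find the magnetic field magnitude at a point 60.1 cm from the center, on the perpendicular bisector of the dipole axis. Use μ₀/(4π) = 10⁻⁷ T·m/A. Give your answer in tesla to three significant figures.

B ≈ 1.05×10⁻⁷ T

In the equatorial plane B = (μ₀/4π)·m/r³ (half the axial value).
B = (10⁻⁷)·(0.229) / (0.601)³ = 1.055×10⁻⁷ T.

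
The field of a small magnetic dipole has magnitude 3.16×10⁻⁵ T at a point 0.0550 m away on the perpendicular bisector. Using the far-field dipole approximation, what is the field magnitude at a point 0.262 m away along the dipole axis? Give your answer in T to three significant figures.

Dipole fields scale as 1/r³ in the far field.
The axial field is twice the equatorial field at the same r, so the geometry factor is 2/1.
B₂ = B₁ · (2/1) · (r₁/r₂)³ = 3.16×10⁻⁵ · 2 · (0.0550/0.262)³.
(r₁/r₂)³ = (0.2099)³ = 0.009251.
B₂ ≈ 5.847×10⁻⁷ T.

B ≈ 5.85×10⁻⁷ T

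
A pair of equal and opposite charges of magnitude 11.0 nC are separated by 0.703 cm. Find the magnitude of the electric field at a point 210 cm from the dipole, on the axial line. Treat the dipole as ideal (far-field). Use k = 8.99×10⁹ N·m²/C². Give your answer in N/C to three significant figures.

Dipole moment p = qd = (1.10×10⁻⁸ C)(0.00703 m) = 7.733×10⁻¹¹ C·m.
On the dipole axis E = 2kp/r³.
E = 2·(8.99×10⁹)(7.733×10⁻¹¹) / (2.10)³ = 0.1501 N/C.

E ≈ 0.150 N/C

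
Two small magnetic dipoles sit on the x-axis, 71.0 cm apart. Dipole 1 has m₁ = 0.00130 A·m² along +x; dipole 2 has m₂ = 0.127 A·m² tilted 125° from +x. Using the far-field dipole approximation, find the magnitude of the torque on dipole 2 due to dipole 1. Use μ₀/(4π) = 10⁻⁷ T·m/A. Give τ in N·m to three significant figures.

τ ≈ 7.56×10⁻¹¹ N·m

Dipole B is on the axis of dipole A, so B₁ there is axial: B₁ = (μ₀/4π)·2m₁/r³ along +x.
B₁ = 2(10⁻⁷)(0.00130)/(0.710)³ = 7.264×10⁻¹⁰ T.
τ = m₂ B₁ sinθ.
τ = (0.127)(7.264×10⁻¹⁰)·sin125° = 7.557×10⁻¹¹ N·m.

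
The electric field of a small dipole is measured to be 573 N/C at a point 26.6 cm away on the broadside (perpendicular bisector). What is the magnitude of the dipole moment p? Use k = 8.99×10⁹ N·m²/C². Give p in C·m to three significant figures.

p ≈ 1.20×10⁻⁹ C·m

In the equatorial plane E = kp/r³, so p = Er³/(k).
p = (573)·(0.266)³ / (8.99×10⁹) = 1.200×10⁻⁹ C·m.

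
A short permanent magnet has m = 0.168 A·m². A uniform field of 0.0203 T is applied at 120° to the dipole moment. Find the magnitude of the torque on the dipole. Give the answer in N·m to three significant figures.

Torque on a magnetic dipole: τ = mB sinθ.
τ = (0.168)(0.0203)·sin120° = 0.002953 N·m.

τ ≈ 0.00295 N·m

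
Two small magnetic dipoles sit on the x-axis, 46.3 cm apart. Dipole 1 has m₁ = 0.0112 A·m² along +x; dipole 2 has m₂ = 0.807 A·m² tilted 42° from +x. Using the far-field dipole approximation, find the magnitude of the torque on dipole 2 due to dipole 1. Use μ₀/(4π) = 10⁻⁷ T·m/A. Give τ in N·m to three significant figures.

τ ≈ 1.22×10⁻⁸ N·m

Dipole B is on the axis of dipole A, so B₁ there is axial: B₁ = (μ₀/4π)·2m₁/r³ along +x.
B₁ = 2(10⁻⁷)(0.0112)/(0.463)³ = 2.257×10⁻⁸ T.
τ = m₂ B₁ sinθ.
τ = (0.807)(2.257×10⁻⁸)·sin42° = 1.219×10⁻⁸ N·m.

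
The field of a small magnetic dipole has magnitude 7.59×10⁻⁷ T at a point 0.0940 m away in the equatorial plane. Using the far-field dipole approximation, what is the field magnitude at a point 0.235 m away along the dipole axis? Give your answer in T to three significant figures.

B ≈ 9.72×10⁻⁸ T

Dipole fields scale as 1/r³ in the far field.
The axial field is twice the equatorial field at the same r, so the geometry factor is 2/1.
B₂ = B₁ · (2/1) · (r₁/r₂)³ = 7.59×10⁻⁷ · 2 · (0.0940/0.235)³.
(r₁/r₂)³ = (0.4)³ = 0.064.
B₂ ≈ 9.715×10⁻⁸ T.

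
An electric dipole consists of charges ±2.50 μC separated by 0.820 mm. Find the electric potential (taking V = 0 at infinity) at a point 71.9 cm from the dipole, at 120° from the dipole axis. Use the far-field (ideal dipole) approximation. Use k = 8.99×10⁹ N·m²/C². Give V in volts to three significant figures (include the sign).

Dipole moment p = qd = (2.50×10⁻⁶ C)(8.20×10⁻⁴ m) = 2.05×10⁻⁹ C·m.
The dipole potential is V = kp cosθ / r².
V = (8.99×10⁹)(2.05×10⁻⁹)·cos120° / (0.719)² = -17.82 V.

V ≈ -17.8 V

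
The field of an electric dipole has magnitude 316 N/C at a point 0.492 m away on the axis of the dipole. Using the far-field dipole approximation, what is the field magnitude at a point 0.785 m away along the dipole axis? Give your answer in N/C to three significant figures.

Dipole fields scale as 1/r³ in the far field; the geometry is the same at both points.
E₂ = E₁ · (r₁/r₂)³ = 316 · (0.492/0.785)³.
(r₁/r₂)³ = (0.6268)³ = 0.2462.
E₂ ≈ 77.80 N/C.

E ≈ 77.8 N/C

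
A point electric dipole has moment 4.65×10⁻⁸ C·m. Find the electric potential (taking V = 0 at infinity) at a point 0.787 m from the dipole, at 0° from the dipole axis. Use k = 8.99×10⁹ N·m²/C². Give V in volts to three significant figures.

V ≈ 675 V

The dipole potential is V = kp cosθ / r².
V = (8.99×10⁹)(4.65×10⁻⁸)·cos0° / (0.787)² = 674.9 V.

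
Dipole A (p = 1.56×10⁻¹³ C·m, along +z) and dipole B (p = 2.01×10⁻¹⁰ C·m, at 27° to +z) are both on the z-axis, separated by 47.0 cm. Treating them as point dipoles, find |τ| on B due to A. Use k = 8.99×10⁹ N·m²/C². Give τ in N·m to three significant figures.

The second dipole sits on the axis of the first, so the field there is axial: E₁ = 2kp₁/r³ along +z.
E₁ = 2(8.99×10⁹)(1.56×10⁻¹³)/(0.470)³ = 0.02702 N/C.
Torque on the second dipole: τ = p₂ E₁ sinθ.
τ = (2.01×10⁻¹⁰)(0.02702)·sin27° = 2.465×10⁻¹² N·m.

τ ≈ 2.47×10⁻¹² N·m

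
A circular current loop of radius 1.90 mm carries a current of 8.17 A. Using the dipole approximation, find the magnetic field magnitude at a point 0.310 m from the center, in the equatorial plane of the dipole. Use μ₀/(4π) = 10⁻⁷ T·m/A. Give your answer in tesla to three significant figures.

B ≈ 3.11×10⁻¹⁰ T

Magnetic moment m = IA = Iπa² = (8.17)·π·(0.00190)² = 9.266×10⁻⁵ A·m².
In the equatorial plane B = (μ₀/4π)·m/r³ (half the axial value).
B = (10⁻⁷)·(9.266×10⁻⁵) / (0.310)³ = 3.110×10⁻¹⁰ T.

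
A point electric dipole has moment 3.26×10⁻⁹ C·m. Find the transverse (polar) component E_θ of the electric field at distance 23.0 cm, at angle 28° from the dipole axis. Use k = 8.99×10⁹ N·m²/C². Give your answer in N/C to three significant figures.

E_θ ≈ 1130 N/C

For a dipole, E_θ = (kp sinθ)/r³.
kp/r³ = (8.99×10⁹)(3.26×10⁻⁹)/(0.230)³ = 2409 N/C.
E_θ = 2409·sin28° = 1131 N/C.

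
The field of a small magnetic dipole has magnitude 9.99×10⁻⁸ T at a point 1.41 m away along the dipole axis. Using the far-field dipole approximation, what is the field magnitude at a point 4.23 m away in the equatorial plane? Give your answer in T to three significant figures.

Dipole fields scale as 1/r³ in the far field.
The axial field is twice the equatorial field at the same r, so the geometry factor is 1/2.
B₂ = B₁ · (1/2) · (r₁/r₂)³ = 9.99×10⁻⁸ · 0.5 · (1.41/4.23)³.
(r₁/r₂)³ = (0.3333)³ = 0.03704.
B₂ ≈ 1.850×10⁻⁹ T.

B ≈ 1.85×10⁻⁹ T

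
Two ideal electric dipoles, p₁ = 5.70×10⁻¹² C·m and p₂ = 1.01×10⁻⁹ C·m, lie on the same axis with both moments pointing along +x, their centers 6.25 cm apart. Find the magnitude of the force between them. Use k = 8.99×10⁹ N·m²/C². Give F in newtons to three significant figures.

On-axis field of dipole 1 at distance r: E = 2kp₁/r³. Force on dipole 2 is F = p₂·dE/dr (gradient along axis).
dE/dr = −6kp₁/r⁴, so |F| = 6kp₁p₂/r⁴ (attractive for aligned moments).
F = 6(8.99×10⁹)(5.70×10⁻¹²)(1.01×10⁻⁹)/(0.0625)⁴ = 2.035×10⁻⁵ N.

F ≈ 2.04×10⁻⁵ N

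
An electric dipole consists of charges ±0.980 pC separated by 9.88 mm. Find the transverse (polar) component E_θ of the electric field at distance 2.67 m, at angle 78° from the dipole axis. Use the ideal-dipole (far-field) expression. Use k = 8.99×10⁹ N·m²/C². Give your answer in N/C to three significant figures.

E_θ ≈ 4.47×10⁻⁶ N/C

Dipole moment p = qd = (9.80×10⁻¹³ C)(0.00988 m) = 9.682×10⁻¹⁵ C·m.
For a dipole, E_θ = (kp sinθ)/r³.
kp/r³ = (8.99×10⁹)(9.682×10⁻¹⁵)/(2.67)³ = 4.573×10⁻⁶ N/C.
E_θ = 4.573×10⁻⁶·sin78° = 4.473×10⁻⁶ N/C.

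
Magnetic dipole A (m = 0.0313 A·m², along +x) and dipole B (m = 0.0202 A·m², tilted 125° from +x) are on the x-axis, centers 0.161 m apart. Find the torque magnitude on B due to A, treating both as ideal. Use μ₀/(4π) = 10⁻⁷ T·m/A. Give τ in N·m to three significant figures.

τ ≈ 2.48×10⁻⁸ N·m

Dipole B is on the axis of dipole A, so B₁ there is axial: B₁ = (μ₀/4π)·2m₁/r³ along +x.
B₁ = 2(10⁻⁷)(0.0313)/(0.161)³ = 1.500×10⁻⁶ T.
τ = m₂ B₁ sinθ.
τ = (0.0202)(1.500×10⁻⁶)·sin125° = 2.482×10⁻⁸ N·m.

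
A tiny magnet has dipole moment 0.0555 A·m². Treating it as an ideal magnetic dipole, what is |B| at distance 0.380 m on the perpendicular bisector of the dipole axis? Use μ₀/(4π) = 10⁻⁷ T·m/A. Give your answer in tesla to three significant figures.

B ≈ 1.01×10⁻⁷ T

In the equatorial plane B = (μ₀/4π)·m/r³ (half the axial value).
B = (10⁻⁷)·(0.0555) / (0.380)³ = 1.011×10⁻⁷ T.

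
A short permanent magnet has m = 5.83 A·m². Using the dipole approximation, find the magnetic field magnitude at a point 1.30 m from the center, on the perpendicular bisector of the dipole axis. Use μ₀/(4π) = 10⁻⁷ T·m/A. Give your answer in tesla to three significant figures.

In the equatorial plane B = (μ₀/4π)·m/r³ (half the axial value).
B = (10⁻⁷)·(5.83) / (1.30)³ = 2.654×10⁻⁷ T.

B ≈ 2.65×10⁻⁷ T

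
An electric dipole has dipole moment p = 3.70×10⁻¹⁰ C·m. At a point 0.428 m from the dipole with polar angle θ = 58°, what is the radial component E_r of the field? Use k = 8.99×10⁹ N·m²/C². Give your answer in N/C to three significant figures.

For a dipole, E_r = (2kp cosθ)/r³.
kp/r³ = (8.99×10⁹)(3.70×10⁻¹⁰)/(0.428)³ = 42.43 N/C.
E_r = 2·42.43·cos58° = 44.96 N/C.

E_r ≈ 45.0 N/C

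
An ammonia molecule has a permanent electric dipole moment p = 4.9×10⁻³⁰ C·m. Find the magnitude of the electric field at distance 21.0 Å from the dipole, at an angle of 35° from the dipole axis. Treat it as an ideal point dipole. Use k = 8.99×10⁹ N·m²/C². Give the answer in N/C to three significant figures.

At angle θ the dipole field magnitude is E = (kp/r³)·√(1 + 3cos²θ).
kp/r³ = (8.99×10⁹)(4.90×10⁻³⁰) / (2.10×10⁻⁹)³ = 4.757×10⁶ N/C.
√(1 + 3cos²35°) = √(1 + 3·0.6710) = √3.0130 ≈ 1.7358.
E ≈ 4.757×10⁶ × 1.736 = 8.257×10⁶ N/C.

E ≈ 8.26×10⁶ N/C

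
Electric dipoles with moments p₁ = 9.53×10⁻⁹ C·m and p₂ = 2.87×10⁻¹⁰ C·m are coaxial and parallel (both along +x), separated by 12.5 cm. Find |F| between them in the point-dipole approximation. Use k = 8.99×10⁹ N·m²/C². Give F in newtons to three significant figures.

F ≈ 6.04×10⁻⁴ N

On-axis field of dipole 1 at distance r: E = 2kp₁/r³. Force on dipole 2 is F = p₂·dE/dr (gradient along axis).
dE/dr = −6kp₁/r⁴, so |F| = 6kp₁p₂/r⁴ (attractive for aligned moments).
F = 6(8.99×10⁹)(9.53×10⁻⁹)(2.87×10⁻¹⁰)/(0.125)⁴ = 6.043×10⁻⁴ N.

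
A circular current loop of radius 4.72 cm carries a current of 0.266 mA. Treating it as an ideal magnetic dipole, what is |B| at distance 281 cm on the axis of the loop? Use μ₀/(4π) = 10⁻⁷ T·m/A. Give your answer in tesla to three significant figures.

B ≈ 1.68×10⁻¹⁴ T

Magnetic moment m = IA = Iπa² = (2.66×10⁻⁴)·π·(0.0472)² = 1.862×10⁻⁶ A·m².
On axis B = (μ₀/4π)·2m/r³.
B = 2·(10⁻⁷)·(1.862×10⁻⁶) / (2.81)³ = 1.678×10⁻¹⁴ T.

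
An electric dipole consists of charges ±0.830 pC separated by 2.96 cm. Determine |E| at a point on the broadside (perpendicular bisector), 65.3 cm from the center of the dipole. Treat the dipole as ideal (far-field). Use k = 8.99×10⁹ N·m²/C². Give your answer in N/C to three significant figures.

E ≈ 7.93×10⁻⁴ N/C

Dipole moment p = qd = (8.30×10⁻¹³ C)(0.0296 m) = 2.457×10⁻¹⁴ C·m.
On the perpendicular bisector E = kp/r³ (half the axial value at the same distance).
E = (8.99×10⁹)(2.457×10⁻¹⁴) / (0.653)³ = 7.933×10⁻⁴ N/C.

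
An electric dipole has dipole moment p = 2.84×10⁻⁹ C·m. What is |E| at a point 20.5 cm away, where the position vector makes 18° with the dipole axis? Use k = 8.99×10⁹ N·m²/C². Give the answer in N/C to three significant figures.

E ≈ 5710 N/C

At angle θ the dipole field magnitude is E = (kp/r³)·√(1 + 3cos²θ).
kp/r³ = (8.99×10⁹)(2.84×10⁻⁹) / (0.205)³ = 2964 N/C.
√(1 + 3cos²18°) = √(1 + 3·0.9045) = √3.7135 ≈ 1.9271.
E ≈ 2964 × 1.927 = 5711 N/C.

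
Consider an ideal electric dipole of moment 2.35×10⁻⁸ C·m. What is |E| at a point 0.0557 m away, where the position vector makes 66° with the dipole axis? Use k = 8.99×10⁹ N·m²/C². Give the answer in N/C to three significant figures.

At angle θ the dipole field magnitude is E = (kp/r³)·√(1 + 3cos²θ).
kp/r³ = (8.99×10⁹)(2.35×10⁻⁸) / (0.0557)³ = 1.223×10⁶ N/C.
√(1 + 3cos²66°) = √(1 + 3·0.1654) = √1.4963 ≈ 1.2232.
E ≈ 1.223×10⁶ × 1.223 = 1.495×10⁶ N/C.

E ≈ 1.50×10⁶ N/C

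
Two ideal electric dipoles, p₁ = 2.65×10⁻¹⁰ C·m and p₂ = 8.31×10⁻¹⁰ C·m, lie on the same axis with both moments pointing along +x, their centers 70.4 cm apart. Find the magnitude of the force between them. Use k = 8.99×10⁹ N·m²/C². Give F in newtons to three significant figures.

On-axis field of dipole 1 at distance r: E = 2kp₁/r³. Force on dipole 2 is F = p₂·dE/dr (gradient along axis).
dE/dr = −6kp₁/r⁴, so |F| = 6kp₁p₂/r⁴ (attractive for aligned moments).
F = 6(8.99×10⁹)(2.65×10⁻¹⁰)(8.31×10⁻¹⁰)/(0.704)⁴ = 4.836×10⁻⁸ N.

F ≈ 4.84×10⁻⁸ N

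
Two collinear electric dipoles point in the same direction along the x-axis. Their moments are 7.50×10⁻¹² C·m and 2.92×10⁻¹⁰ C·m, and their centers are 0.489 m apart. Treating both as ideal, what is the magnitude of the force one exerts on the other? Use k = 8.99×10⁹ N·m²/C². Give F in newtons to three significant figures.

On-axis field of dipole 1 at distance r: E = 2kp₁/r³. Force on dipole 2 is F = p₂·dE/dr (gradient along axis).
dE/dr = −6kp₁/r⁴, so |F| = 6kp₁p₂/r⁴ (attractive for aligned moments).
F = 6(8.99×10⁹)(7.50×10⁻¹²)(2.92×10⁻¹⁰)/(0.489)⁴ = 2.066×10⁻⁹ N.

F ≈ 2.07×10⁻⁹ N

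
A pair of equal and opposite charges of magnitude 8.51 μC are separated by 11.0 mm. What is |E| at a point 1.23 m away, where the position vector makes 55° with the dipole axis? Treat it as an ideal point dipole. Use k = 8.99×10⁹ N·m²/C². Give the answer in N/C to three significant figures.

E ≈ 637 N/C

Dipole moment p = qd = (8.51×10⁻⁶ C)(0.0110 m) = 9.361×10⁻⁸ C·m.
At angle θ the dipole field magnitude is E = (kp/r³)·√(1 + 3cos²θ).
kp/r³ = (8.99×10⁹)(9.361×10⁻⁸) / (1.23)³ = 452.2 N/C.
√(1 + 3cos²55°) = √(1 + 3·0.3290) = √1.9870 ≈ 1.4096.
E ≈ 452.2 × 1.410 = 637.5 N/C.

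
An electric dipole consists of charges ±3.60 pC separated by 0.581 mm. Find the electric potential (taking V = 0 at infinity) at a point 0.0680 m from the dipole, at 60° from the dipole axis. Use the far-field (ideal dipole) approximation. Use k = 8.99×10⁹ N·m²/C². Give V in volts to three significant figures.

Dipole moment p = qd = (3.60×10⁻¹² C)(5.81×10⁻⁴ m) = 2.092×10⁻¹⁵ C·m.
The dipole potential is V = kp cosθ / r².
V = (8.99×10⁹)(2.092×10⁻¹⁵)·cos60° / (0.0680)² = 0.002034 V.

V ≈ 0.00203 V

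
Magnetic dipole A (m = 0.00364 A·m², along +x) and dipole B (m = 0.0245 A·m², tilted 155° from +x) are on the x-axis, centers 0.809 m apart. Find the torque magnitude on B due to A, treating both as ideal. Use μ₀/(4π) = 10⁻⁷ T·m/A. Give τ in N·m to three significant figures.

Dipole B is on the axis of dipole A, so B₁ there is axial: B₁ = (μ₀/4π)·2m₁/r³ along +x.
B₁ = 2(10⁻⁷)(0.00364)/(0.809)³ = 1.375×10⁻⁹ T.
τ = m₂ B₁ sinθ.
τ = (0.0245)(1.375×10⁻⁹)·sin155° = 1.424×10⁻¹¹ N·m.

τ ≈ 1.42×10⁻¹¹ N·m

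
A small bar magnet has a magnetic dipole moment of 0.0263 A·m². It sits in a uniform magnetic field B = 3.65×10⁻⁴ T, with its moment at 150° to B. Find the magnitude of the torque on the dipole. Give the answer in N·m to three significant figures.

τ ≈ 4.80×10⁻⁶ N·m

Torque on a magnetic dipole: τ = mB sinθ.
τ = (0.0263)(3.65×10⁻⁴)·sin150° = 4.800×10⁻⁶ N·m.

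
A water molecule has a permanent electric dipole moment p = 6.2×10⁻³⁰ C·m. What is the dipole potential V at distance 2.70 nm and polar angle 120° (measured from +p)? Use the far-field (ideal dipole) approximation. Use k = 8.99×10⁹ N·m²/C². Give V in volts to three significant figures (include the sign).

The dipole potential is V = kp cosθ / r².
V = (8.99×10⁹)(6.20×10⁻³⁰)·cos120° / (2.70×10⁻⁹)² = -0.003823 V.

V ≈ -0.00382 V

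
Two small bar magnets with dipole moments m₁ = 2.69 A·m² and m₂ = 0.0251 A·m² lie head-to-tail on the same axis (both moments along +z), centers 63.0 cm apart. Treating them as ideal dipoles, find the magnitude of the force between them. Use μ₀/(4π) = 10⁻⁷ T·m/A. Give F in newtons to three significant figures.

On-axis B of dipole 1: B = (μ₀/4π)·2m₁/r³. Force on dipole 2: F = m₂·dB/dr.
dB/dr = −(μ₀/4π)·6m₁/r⁴, so |F| = (μ₀/4π)·6m₁m₂/r⁴.
F = 6(10⁻⁷)(2.69)(0.0251)/(0.630)⁴ = 2.572×10⁻⁷ N.

F ≈ 2.57×10⁻⁷ N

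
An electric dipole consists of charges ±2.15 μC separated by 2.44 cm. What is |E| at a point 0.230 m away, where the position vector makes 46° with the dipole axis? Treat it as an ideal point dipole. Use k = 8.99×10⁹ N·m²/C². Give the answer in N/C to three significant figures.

Dipole moment p = qd = (2.15×10⁻⁶ C)(0.0244 m) = 5.246×10⁻⁸ C·m.
At angle θ the dipole field magnitude is E = (kp/r³)·√(1 + 3cos²θ).
kp/r³ = (8.99×10⁹)(5.246×10⁻⁸) / (0.230)³ = 3.876×10⁴ N/C.
√(1 + 3cos²46°) = √(1 + 3·0.4826) = √2.4477 ≈ 1.5645.
E ≈ 3.876×10⁴ × 1.564 = 6.064×10⁴ N/C.

E ≈ 6.06×10⁴ N/C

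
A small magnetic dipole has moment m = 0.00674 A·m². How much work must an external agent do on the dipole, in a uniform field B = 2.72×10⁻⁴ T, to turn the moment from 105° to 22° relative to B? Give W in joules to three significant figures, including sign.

W_ext = ΔU = −mB cosθ₂ + mB cosθ₁ = mB(cosθ₁ − cosθ₂).
W = (0.00674)(2.72×10⁻⁴)·(cos105° − cos22°) = (1.833×10⁻⁶)·(-1.1860) = -2.174×10⁻⁶ J.

W ≈ -2.17×10⁻⁶ J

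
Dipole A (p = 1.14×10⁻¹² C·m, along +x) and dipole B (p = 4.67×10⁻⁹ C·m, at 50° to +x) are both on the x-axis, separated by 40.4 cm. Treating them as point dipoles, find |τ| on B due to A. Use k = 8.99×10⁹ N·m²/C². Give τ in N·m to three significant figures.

τ ≈ 1.11×10⁻⁹ N·m

The second dipole sits on the axis of the first, so the field there is axial: E₁ = 2kp₁/r³ along +x.
E₁ = 2(8.99×10⁹)(1.14×10⁻¹²)/(0.404)³ = 0.3108 N/C.
Torque on the second dipole: τ = p₂ E₁ sinθ.
τ = (4.67×10⁻⁹)(0.3108)·sin50° = 1.112×10⁻⁹ N·m.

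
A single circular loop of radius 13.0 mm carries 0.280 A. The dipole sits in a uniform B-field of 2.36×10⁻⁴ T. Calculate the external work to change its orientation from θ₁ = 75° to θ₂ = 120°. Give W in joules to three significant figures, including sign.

W ≈ 2.66×10⁻⁸ J

Magnetic moment m = IA = Iπa² = (0.280)·π·(0.0130)² = 1.487×10⁻⁴ A·m².
W_ext = ΔU = −mB cosθ₂ + mB cosθ₁ = mB(cosθ₁ − cosθ₂).
W = (1.487×10⁻⁴)(2.36×10⁻⁴)·(cos75° − cos120°) = (3.509×10⁻⁸)·(+0.7588) = 2.663×10⁻⁸ J.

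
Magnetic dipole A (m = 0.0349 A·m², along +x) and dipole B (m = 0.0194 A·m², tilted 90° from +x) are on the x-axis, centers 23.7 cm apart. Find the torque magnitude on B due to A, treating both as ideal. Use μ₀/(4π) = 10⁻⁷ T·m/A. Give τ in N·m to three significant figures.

Dipole B is on the axis of dipole A, so B₁ there is axial: B₁ = (μ₀/4π)·2m₁/r³ along +x.
B₁ = 2(10⁻⁷)(0.0349)/(0.237)³ = 5.243×10⁻⁷ T.
τ = m₂ B₁ sinθ.
τ = (0.0194)(5.243×10⁻⁷)·sin90° = 1.017×10⁻⁸ N·m.

τ ≈ 1.02×10⁻⁸ N·m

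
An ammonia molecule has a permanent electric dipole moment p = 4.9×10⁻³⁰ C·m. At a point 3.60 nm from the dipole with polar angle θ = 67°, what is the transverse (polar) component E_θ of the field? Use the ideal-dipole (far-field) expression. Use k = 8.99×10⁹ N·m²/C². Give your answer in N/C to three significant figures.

E_θ ≈ 8.69×10⁵ N/C

For a dipole, E_θ = (kp sinθ)/r³.
kp/r³ = (8.99×10⁹)(4.90×10⁻³⁰)/(3.60×10⁻⁹)³ = 9.442×10⁵ N/C.
E_θ = 9.442×10⁵·sin67° = 8.691×10⁵ N/C.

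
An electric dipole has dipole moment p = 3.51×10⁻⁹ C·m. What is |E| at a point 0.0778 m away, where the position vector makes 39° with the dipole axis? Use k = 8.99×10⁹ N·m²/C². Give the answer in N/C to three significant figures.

At angle θ the dipole field magnitude is E = (kp/r³)·√(1 + 3cos²θ).
kp/r³ = (8.99×10⁹)(3.51×10⁻⁹) / (0.0778)³ = 6.701×10⁴ N/C.
√(1 + 3cos²39°) = √(1 + 3·0.6040) = √2.8119 ≈ 1.6769.
E ≈ 6.701×10⁴ × 1.677 = 1.124×10⁵ N/C.

E ≈ 1.12×10⁵ N/C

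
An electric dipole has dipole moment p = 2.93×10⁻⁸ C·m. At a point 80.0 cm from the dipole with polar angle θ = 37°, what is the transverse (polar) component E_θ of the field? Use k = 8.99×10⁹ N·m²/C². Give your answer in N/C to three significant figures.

For a dipole, E_θ = (kp sinθ)/r³.
kp/r³ = (8.99×10⁹)(2.93×10⁻⁸)/(0.800)³ = 514.5 N/C.
E_θ = 514.5·sin37° = 309.6 N/C.

E_θ ≈ 310 N/C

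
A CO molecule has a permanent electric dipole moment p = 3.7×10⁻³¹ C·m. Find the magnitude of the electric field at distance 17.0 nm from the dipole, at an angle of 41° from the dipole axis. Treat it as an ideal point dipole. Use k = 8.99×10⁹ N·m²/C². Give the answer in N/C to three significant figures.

E ≈ 1110 N/C

At angle θ the dipole field magnitude is E = (kp/r³)·√(1 + 3cos²θ).
kp/r³ = (8.99×10⁹)(3.70×10⁻³¹) / (1.70×10⁻⁸)³ = 677.0 N/C.
√(1 + 3cos²41°) = √(1 + 3·0.5696) = √2.7088 ≈ 1.6458.
E ≈ 677.0 × 1.646 = 1114 N/C.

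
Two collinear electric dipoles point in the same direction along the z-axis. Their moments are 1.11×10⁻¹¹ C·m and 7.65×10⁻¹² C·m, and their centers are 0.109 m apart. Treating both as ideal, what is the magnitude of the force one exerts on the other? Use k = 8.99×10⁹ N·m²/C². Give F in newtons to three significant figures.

F ≈ 3.24×10⁻⁸ N

On-axis field of dipole 1 at distance r: E = 2kp₁/r³. Force on dipole 2 is F = p₂·dE/dr (gradient along axis).
dE/dr = −6kp₁/r⁴, so |F| = 6kp₁p₂/r⁴ (attractive for aligned moments).
F = 6(8.99×10⁹)(1.11×10⁻¹¹)(7.65×10⁻¹²)/(0.109)⁴ = 3.245×10⁻⁸ N.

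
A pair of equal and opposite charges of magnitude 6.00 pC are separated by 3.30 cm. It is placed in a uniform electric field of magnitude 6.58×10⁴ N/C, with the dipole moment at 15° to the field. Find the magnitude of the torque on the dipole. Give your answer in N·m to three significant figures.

τ ≈ 3.37×10⁻⁹ N·m

Dipole moment p = qd = (6.00×10⁻¹² C)(0.0330 m) = 1.98×10⁻¹³ C·m.
Torque on an electric dipole: τ = pE sinθ.
τ = (1.98×10⁻¹³)(6.58×10⁴)·sin15° = 3.372×10⁻⁹ N·m.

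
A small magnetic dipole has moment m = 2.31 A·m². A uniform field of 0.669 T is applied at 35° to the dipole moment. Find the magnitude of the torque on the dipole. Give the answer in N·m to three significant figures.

Torque on a magnetic dipole: τ = mB sinθ.
τ = (2.31)(0.669)·sin35° = 0.8864 N·m.

τ ≈ 0.886 N·m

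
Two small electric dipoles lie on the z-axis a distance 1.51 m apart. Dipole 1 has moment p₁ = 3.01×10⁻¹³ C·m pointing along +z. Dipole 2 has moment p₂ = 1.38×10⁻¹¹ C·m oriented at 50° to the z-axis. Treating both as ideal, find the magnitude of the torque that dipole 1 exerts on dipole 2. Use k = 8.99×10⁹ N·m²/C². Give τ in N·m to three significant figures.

τ ≈ 1.66×10⁻¹⁴ N·m

The second dipole sits on the axis of the first, so the field there is axial: E₁ = 2kp₁/r³ along +z.
E₁ = 2(8.99×10⁹)(3.01×10⁻¹³)/(1.51)³ = 0.001572 N/C.
Torque on the second dipole: τ = p₂ E₁ sinθ.
τ = (1.38×10⁻¹¹)(0.001572)·sin50° = 1.662×10⁻¹⁴ N·m.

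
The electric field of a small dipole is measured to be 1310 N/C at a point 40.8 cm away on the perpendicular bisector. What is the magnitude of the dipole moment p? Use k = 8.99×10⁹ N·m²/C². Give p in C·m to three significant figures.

In the equatorial plane E = kp/r³, so p = Er³/(k).
p = (1310)·(0.408)³ / (8.99×10⁹) = 9.897×10⁻⁹ C·m.

p ≈ 9.90×10⁻⁹ C·m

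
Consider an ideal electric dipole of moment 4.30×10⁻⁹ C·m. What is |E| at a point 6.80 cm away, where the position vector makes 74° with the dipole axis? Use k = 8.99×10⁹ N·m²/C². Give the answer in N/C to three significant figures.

At angle θ the dipole field magnitude is E = (kp/r³)·√(1 + 3cos²θ).
kp/r³ = (8.99×10⁹)(4.30×10⁻⁹) / (0.0680)³ = 1.229×10⁵ N/C.
√(1 + 3cos²74°) = √(1 + 3·0.0760) = √1.2279 ≈ 1.1081.
E ≈ 1.229×10⁵ × 1.108 = 1.362×10⁵ N/C.

E ≈ 1.36×10⁵ N/C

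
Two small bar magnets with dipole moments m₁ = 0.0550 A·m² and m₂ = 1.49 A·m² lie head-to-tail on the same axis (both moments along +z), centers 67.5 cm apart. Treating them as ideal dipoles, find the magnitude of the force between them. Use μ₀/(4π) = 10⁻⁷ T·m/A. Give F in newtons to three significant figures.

On-axis B of dipole 1: B = (μ₀/4π)·2m₁/r³. Force on dipole 2: F = m₂·dB/dr.
dB/dr = −(μ₀/4π)·6m₁/r⁴, so |F| = (μ₀/4π)·6m₁m₂/r⁴.
F = 6(10⁻⁷)(0.0550)(1.49)/(0.675)⁴ = 2.369×10⁻⁷ N.

F ≈ 2.37×10⁻⁷ N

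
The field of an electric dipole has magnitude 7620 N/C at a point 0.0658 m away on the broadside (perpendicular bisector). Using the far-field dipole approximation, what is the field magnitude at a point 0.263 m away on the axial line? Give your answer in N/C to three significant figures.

E ≈ 239 N/C

Dipole fields scale as 1/r³ in the far field.
The axial field is twice the equatorial field at the same r, so the geometry factor is 2/1.
E₂ = E₁ · (2/1) · (r₁/r₂)³ = 7620 · 2 · (0.0658/0.263)³.
(r₁/r₂)³ = (0.2502)³ = 0.01566.
E₂ ≈ 238.7 N/C.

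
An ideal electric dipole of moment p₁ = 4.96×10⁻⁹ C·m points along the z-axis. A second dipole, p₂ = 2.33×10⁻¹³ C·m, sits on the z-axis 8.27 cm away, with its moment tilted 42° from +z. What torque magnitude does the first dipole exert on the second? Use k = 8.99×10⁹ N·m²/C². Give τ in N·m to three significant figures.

τ ≈ 2.46×10⁻⁸ N·m

The second dipole sits on the axis of the first, so the field there is axial: E₁ = 2kp₁/r³ along +z.
E₁ = 2(8.99×10⁹)(4.96×10⁻⁹)/(0.0827)³ = 1.577×10⁵ N/C.
Torque on the second dipole: τ = p₂ E₁ sinθ.
τ = (2.33×10⁻¹³)(1.577×10⁵)·sin42° = 2.458×10⁻⁸ N·m.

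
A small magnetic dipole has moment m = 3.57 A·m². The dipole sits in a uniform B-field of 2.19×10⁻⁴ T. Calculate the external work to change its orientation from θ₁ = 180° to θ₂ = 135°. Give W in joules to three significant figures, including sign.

W_ext = ΔU = −mB cosθ₂ + mB cosθ₁ = mB(cosθ₁ − cosθ₂).
W = (3.57)(2.19×10⁻⁴)·(cos180° − cos135°) = (7.818×10⁻⁴)·(-0.2929) = -2.290×10⁻⁴ J.

W ≈ -2.29×10⁻⁴ J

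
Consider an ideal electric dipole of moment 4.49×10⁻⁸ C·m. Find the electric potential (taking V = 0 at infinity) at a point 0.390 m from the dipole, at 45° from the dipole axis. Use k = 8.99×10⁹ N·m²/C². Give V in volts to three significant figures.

V ≈ 1880 V

The dipole potential is V = kp cosθ / r².
V = (8.99×10⁹)(4.49×10⁻⁸)·cos45° / (0.390)² = 1877 V.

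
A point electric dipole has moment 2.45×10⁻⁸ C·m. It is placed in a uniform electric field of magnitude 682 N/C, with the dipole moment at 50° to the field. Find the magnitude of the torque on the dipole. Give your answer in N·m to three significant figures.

τ ≈ 1.28×10⁻⁵ N·m

Torque on an electric dipole: τ = pE sinθ.
τ = (2.45×10⁻⁸)(682)·sin50° = 1.280×10⁻⁵ N·m.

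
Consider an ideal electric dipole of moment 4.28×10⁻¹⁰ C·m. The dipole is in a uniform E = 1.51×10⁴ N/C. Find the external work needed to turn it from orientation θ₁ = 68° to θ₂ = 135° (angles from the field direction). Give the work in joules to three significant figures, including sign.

W_ext = ΔU = U(θ₂) − U(θ₁) = −pE cosθ₂ − (−pE cosθ₁) = pE(cosθ₁ − cosθ₂).
W = (4.28×10⁻¹⁰)(1.51×10⁴)·(cos68° − cos135°) = (6.463×10⁻⁶)·(+1.0817) = 6.991×10⁻⁶ J.

W ≈ 6.99×10⁻⁶ J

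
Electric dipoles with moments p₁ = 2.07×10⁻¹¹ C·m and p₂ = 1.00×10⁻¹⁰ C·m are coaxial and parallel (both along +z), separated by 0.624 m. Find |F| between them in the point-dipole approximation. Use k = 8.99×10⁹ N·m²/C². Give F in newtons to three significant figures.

F ≈ 7.36×10⁻¹⁰ N

On-axis field of dipole 1 at distance r: E = 2kp₁/r³. Force on dipole 2 is F = p₂·dE/dr (gradient along axis).
dE/dr = −6kp₁/r⁴, so |F| = 6kp₁p₂/r⁴ (attractive for aligned moments).
F = 6(8.99×10⁹)(2.07×10⁻¹¹)(1.00×10⁻¹⁰)/(0.624)⁴ = 7.364×10⁻¹⁰ N.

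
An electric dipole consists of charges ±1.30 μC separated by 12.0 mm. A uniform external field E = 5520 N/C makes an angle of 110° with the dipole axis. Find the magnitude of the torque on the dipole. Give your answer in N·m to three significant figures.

Dipole moment p = qd = (1.30×10⁻⁶ C)(0.0120 m) = 1.56×10⁻⁸ C·m.
Torque on an electric dipole: τ = pE sinθ.
τ = (1.56×10⁻⁸)(5520)·sin110° = 8.092×10⁻⁵ N·m.

τ ≈ 8.09×10⁻⁵ N·m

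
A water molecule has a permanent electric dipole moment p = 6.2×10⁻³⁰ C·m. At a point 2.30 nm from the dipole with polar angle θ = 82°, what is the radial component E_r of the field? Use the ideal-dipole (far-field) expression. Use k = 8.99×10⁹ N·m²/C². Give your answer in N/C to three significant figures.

For a dipole, E_r = (2kp cosθ)/r³.
kp/r³ = (8.99×10⁹)(6.20×10⁻³⁰)/(2.30×10⁻⁹)³ = 4.581×10⁶ N/C.
E_r = 2·4.581×10⁶·cos82° = 1.275×10⁶ N/C.

E_r ≈ 1.28×10⁶ N/C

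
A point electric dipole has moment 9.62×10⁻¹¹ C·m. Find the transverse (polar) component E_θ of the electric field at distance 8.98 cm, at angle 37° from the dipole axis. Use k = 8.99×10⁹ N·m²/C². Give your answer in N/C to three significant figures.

For a dipole, E_θ = (kp sinθ)/r³.
kp/r³ = (8.99×10⁹)(9.62×10⁻¹¹)/(0.0898)³ = 1194 N/C.
E_θ = 1194·sin37° = 718.7 N/C.

E_θ ≈ 719 N/C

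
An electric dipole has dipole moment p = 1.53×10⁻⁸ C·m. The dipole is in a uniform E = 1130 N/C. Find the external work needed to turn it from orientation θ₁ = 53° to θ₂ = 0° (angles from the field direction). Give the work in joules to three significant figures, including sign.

W_ext = ΔU = U(θ₂) − U(θ₁) = −pE cosθ₂ − (−pE cosθ₁) = pE(cosθ₁ − cosθ₂).
W = (1.53×10⁻⁸)(1130)·(cos53° − cos0°) = (1.729×10⁻⁵)·(-0.3982) = -6.884×10⁻⁶ J.

W ≈ -6.88×10⁻⁶ J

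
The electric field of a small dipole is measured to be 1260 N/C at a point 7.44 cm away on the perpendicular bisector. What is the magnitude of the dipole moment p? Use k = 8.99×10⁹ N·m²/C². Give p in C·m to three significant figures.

In the equatorial plane E = kp/r³, so p = Er³/(k).
p = (1260)·(0.0744)³ / (8.99×10⁹) = 5.772×10⁻¹¹ C·m.

p ≈ 5.77×10⁻¹¹ C·m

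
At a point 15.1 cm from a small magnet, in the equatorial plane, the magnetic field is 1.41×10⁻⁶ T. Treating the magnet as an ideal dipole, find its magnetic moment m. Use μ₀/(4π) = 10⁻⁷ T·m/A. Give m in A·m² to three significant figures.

m ≈ 0.0485 A·m²

In the equatorial plane B = (μ₀/4π)·m/r³, so m = Br³·4π/(μ₀).
m = (1.41×10⁻⁶)·(0.151)³ / (10⁻⁷) = 0.04855 A·m².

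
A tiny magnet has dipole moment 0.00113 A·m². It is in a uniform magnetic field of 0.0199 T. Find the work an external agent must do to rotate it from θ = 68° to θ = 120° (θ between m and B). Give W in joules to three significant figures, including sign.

W_ext = ΔU = −mB cosθ₂ + mB cosθ₁ = mB(cosθ₁ − cosθ₂).
W = (0.00113)(0.0199)·(cos68° − cos120°) = (2.249×10⁻⁵)·(+0.8746) = 1.967×10⁻⁵ J.

W ≈ 1.97×10⁻⁵ J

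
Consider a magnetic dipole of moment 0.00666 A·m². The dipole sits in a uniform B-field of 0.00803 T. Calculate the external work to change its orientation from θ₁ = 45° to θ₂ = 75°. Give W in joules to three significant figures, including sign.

W ≈ 2.40×10⁻⁵ J

W_ext = ΔU = −mB cosθ₂ + mB cosθ₁ = mB(cosθ₁ − cosθ₂).
W = (0.00666)(0.00803)·(cos45° − cos75°) = (5.348×10⁻⁵)·(+0.4483) = 2.397×10⁻⁵ J.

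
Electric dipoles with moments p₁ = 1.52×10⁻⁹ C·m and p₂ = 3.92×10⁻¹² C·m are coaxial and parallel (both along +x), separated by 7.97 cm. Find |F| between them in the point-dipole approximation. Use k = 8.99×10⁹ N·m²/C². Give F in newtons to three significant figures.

On-axis field of dipole 1 at distance r: E = 2kp₁/r³. Force on dipole 2 is F = p₂·dE/dr (gradient along axis).
dE/dr = −6kp₁/r⁴, so |F| = 6kp₁p₂/r⁴ (attractive for aligned moments).
F = 6(8.99×10⁹)(1.52×10⁻⁹)(3.92×10⁻¹²)/(0.0797)⁴ = 7.965×10⁻⁶ N.

F ≈ 7.97×10⁻⁶ N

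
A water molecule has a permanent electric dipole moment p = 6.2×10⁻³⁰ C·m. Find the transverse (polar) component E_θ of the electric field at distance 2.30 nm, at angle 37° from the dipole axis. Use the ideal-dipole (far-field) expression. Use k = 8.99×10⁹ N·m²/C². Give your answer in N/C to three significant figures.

E_θ ≈ 2.76×10⁶ N/C

For a dipole, E_θ = (kp sinθ)/r³.
kp/r³ = (8.99×10⁹)(6.20×10⁻³⁰)/(2.30×10⁻⁹)³ = 4.581×10⁶ N/C.
E_θ = 4.581×10⁶·sin37° = 2.757×10⁶ N/C.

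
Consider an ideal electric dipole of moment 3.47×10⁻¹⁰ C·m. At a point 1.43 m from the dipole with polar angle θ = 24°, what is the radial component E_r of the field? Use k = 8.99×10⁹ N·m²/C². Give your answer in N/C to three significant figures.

For a dipole, E_r = (2kp cosθ)/r³.
kp/r³ = (8.99×10⁹)(3.47×10⁻¹⁰)/(1.43)³ = 1.067 N/C.
E_r = 2·1.067·cos24° = 1.949 N/C.

E_r ≈ 1.95 N/C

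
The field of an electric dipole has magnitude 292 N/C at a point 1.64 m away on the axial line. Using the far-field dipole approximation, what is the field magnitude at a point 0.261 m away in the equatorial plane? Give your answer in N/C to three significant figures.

E ≈ 3.62×10⁴ N/C

Dipole fields scale as 1/r³ in the far field.
The axial field is twice the equatorial field at the same r, so the geometry factor is 1/2.
E₂ = E₁ · (1/2) · (r₁/r₂)³ = 292 · 0.5 · (1.64/0.261)³.
(r₁/r₂)³ = (6.284)³ = 248.1.
E₂ ≈ 3.622×10⁴ N/C.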